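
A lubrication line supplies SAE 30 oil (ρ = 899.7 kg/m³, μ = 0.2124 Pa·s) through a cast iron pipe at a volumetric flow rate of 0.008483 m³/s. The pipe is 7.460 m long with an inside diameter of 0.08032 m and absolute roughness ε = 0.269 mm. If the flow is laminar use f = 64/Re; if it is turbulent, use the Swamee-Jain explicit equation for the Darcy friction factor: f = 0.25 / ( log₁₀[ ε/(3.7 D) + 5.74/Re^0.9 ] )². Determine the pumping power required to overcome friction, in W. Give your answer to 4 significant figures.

P ≈ 111.6 W

Cross-sectional area A = πD²/4 = π(0.08032)²/4 = 0.005067 m²; mean velocity V = Q/A = 0.008483/0.005067 = 1.674 m/s.
Reynolds number Re = ρVD/μ = 899.7 · 1.674 · 0.08032 / 0.212 = 569.6.
Re < 2300 → laminar flow, so f = 64/Re = 64/569.6 = 0.1124 (the turbulent correlation is not needed).
Darcy-Weisbach: ΔP = f(L/D)(ρV²/2) = 0.1124·(7.46/0.08032)·(899.7·1.674²/2) = 0.1124·92.88·1261 = 1.316e+04 Pa.
Pumping power P = QΔP = 0.008483·1.316e+04 = 111.62 W = 111.6 W.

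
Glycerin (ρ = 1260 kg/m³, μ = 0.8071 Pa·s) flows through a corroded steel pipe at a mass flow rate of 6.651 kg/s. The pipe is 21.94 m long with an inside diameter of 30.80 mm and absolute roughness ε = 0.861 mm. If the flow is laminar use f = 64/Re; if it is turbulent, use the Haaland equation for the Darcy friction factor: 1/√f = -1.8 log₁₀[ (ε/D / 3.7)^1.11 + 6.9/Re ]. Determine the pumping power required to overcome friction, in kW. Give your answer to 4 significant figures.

P ≈ 22.34 kW

A = πD²/4 = π(0.0308)²/4 = 0.0007451 m²; mean velocity V = ṁ/(ρA) = 6.651/(1260 · 0.0007451) = 7.085 m/s.
Reynolds number Re = ρVD/μ = 1260 · 7.085 · 0.0308 / 0.807 = 340.7.
Re < 2300 → laminar flow, so f = 64/Re = 64/340.7 = 0.1879 (the turbulent correlation is not needed).
Darcy-Weisbach: ΔP = f(L/D)(ρV²/2) = 0.1879·(21.94/0.0308)·(1260·7.085²/2) = 0.1879·712.3·3.162e+04 = 4.232e+06 Pa.
Q = ṁ/ρ = 6.651/1260 = 0.005279 m³/s.
Pumping power P = QΔP = 0.005279·4.232e+06 = 22338 W = 22.34 kW.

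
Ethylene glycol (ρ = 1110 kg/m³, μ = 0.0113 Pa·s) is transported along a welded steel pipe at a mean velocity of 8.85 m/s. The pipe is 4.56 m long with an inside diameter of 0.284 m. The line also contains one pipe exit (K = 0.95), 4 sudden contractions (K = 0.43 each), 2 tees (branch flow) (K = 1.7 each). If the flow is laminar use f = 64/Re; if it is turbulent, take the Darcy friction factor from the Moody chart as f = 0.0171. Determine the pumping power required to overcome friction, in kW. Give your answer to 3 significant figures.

P ≈ 155 kW

Reynolds number Re = ρVD/μ = 1110 · 8.85 · 0.284 / 0.0113 = 2.469e+05.
Re > 4000 → turbulent; use the Moody-chart value f = 0.0171.
Total minor-loss coefficient ΣK = 1·0.95 + 4·0.43 + 2·1.7 = 6.07.
ΔP = [f·L/D + ΣK]·(ρV²/2) = [0.0171·4.56/0.284 + 6.07]·(1110·8.85²/2) = [0.2746 + 6.07]·4.347e+04 = 2.758e+05 Pa.
Q = V·A = 8.85·0.06335 = 0.5606 m³/s.
Pumping power P = QΔP = 0.5606·2.758e+05 = 154600 W = 155 kW.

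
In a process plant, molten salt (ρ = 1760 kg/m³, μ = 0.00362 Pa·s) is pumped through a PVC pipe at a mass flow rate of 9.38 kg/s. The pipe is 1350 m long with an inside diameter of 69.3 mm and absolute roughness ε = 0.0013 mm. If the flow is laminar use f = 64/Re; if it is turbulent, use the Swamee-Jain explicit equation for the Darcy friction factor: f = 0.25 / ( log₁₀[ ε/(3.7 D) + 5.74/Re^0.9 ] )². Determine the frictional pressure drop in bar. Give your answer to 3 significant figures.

A = πD²/4 = π(0.0693)²/4 = 0.003772 m²; mean velocity V = ṁ/(ρA) = 9.38/(1760 · 0.003772) = 1.413 m/s.
Reynolds number Re = ρVD/μ = 1760 · 1.413 · 0.0693 / 0.00362 = 4.761e+04.
Re > 4000 → turbulent. Relative roughness ε/D = 1.3e-06/0.0693 = 1.88e-05. Swamee-Jain: f = 0.25/(log₁₀[1.88e-05/3.7 + 5.74/4.761e+04^0.9])² = 0.25/(log₁₀[5.07e-06 + 0.000354])² = 0.25/(-3.445)² = 0.02107.
Darcy-Weisbach: ΔP = f(L/D)(ρV²/2) = 0.02107·(1350/0.0693)·(1760·1.413²/2) = 0.02107·1.948e+04·1757 = 7.21e+05 Pa.
ΔP = 7.21e+05 Pa = 7.21 bar.

ΔP ≈ 7.21 bar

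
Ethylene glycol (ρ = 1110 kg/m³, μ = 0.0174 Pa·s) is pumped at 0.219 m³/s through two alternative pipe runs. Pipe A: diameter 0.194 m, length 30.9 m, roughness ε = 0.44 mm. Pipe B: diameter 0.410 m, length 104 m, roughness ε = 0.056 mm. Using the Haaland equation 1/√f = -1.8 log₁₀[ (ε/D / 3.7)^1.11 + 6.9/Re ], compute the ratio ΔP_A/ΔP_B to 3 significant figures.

ΔP_A/ΔP_B ≈ 14.8

Pipe A: V = Q/A = 0.219/0.02956 = 7.409 m/s; Re = 9.169e+04; ε/D = 0.00227; Haaland → f = 0.02578; ΔP_A = f(L/D)(ρV²/2) = 1.251e+05 Pa.
Pipe B: V = Q/A = 0.219/0.132 = 1.659 m/s; Re = 4.339e+04; ε/D = 0.000137; Haaland → f = 0.02175; ΔP_B = f(L/D)(ρV²/2) = 8426 Pa.
ΔP_A/ΔP_B = 1.251e+05/8426 = 14.8.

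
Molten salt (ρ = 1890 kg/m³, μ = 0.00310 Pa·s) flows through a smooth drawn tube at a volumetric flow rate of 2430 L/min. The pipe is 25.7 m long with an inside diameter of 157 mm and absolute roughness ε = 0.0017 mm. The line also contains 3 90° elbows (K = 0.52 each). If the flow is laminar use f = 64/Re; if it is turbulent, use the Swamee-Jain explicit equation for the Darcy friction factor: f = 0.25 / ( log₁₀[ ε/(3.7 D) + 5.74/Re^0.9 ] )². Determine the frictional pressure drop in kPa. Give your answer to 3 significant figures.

ΔP ≈ 17.0 kPa

Q = 2430 L/min = 2430/60000 = 0.0405 m³/s.
Cross-sectional area A = πD²/4 = π(0.157)²/4 = 0.01936 m²; mean velocity V = Q/A = 0.0405/0.01936 = 2.092 m/s.
Reynolds number Re = ρVD/μ = 1890 · 2.092 · 0.157 / 0.0031 = 2.002e+05.
Re > 4000 → turbulent. Relative roughness ε/D = 1.7e-06/0.157 = 1.08e-05. Swamee-Jain: f = 0.25/(log₁₀[1.08e-05/3.7 + 5.74/2.002e+05^0.9])² = 0.25/(log₁₀[2.93e-06 + 9.72e-05])² = 0.25/(-4)² = 0.01563.
Total minor-loss coefficient ΣK = 3·0.52 = 1.56.
ΔP = [f·L/D + ΣK]·(ρV²/2) = [0.01563·25.7/0.157 + 1.56]·(1890·2.092²/2) = [2.558 + 1.56]·4136 = 1.703e+04 Pa.
ΔP = 1.703e+04 Pa = 17.0 kPa.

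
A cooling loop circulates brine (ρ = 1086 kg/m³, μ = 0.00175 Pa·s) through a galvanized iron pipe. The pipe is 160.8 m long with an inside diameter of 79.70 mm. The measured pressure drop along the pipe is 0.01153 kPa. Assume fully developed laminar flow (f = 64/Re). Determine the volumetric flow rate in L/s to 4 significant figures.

For laminar flow, f = 64/Re with Re = ρVD/μ, so Darcy-Weisbach reduces to ΔP = 32μLV/D². Solving for V: V = ΔP·D²/(32μL) = 11.53·(0.0797)²/(32·0.00175·160.8) = 0.008133 m/s.
Check: Re = ρVD/μ = 1086·0.008133·0.0797/0.00175 = 402.3 < 2300, so the laminar assumption holds.
Q = V·A = 0.008133·(π/4·0.0797²) = 4.058e-05 m³/s = 0.04058 L/s.

Q ≈ 0.04058 L/s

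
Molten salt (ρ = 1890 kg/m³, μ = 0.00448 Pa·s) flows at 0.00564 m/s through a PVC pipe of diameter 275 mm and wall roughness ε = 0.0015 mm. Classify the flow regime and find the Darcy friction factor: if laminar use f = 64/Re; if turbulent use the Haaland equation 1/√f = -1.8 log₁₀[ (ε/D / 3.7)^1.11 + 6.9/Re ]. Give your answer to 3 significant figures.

f ≈ 0.0978

Re = ρVD/μ = 1890·0.00564·0.275/0.00448 = 654.3.
Re < 2300 → laminar, so f = 64/Re = 0.09781 (roughness is irrelevant in laminar flow).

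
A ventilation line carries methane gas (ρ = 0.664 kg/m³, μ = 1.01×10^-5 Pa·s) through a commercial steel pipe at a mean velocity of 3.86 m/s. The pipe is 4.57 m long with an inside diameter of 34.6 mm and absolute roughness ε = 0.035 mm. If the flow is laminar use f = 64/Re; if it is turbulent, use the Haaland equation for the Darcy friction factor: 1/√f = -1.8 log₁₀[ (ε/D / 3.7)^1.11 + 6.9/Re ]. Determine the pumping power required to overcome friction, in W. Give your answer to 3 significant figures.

P ≈ 0.0788 W

Reynolds number Re = ρVD/μ = 0.664 · 3.86 · 0.0346 / 1.01e-05 = 8780.
Re > 4000 → turbulent. Relative roughness ε/D = 3.5e-05/0.0346 = 0.00101. Haaland: 1/√f = -1.8 log₁₀[(0.00101/3.7)^1.11 + 6.9/8780] = -1.8 log₁₀[0.000111 + 0.000786] = 5.485, so f = 0.03324.
Darcy-Weisbach: ΔP = f(L/D)(ρV²/2) = 0.03324·(4.57/0.0346)·(0.664·3.86²/2) = 0.03324·132.1·4.947 = 21.72 Pa.
Q = V·A = 3.86·0.0009402 = 0.003629 m³/s.
Pumping power P = QΔP = 0.003629·21.72 = 0.07881 W = 0.0788 W.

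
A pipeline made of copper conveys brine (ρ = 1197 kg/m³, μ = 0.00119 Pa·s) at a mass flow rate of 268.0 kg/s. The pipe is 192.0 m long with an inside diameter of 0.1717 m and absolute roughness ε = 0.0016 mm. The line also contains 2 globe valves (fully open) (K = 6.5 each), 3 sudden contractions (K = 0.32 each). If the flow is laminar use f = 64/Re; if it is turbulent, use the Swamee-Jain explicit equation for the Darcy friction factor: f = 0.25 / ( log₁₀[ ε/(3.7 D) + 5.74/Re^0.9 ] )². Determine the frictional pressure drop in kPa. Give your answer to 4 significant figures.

ΔP ≈ 1468 kPa

A = πD²/4 = π(0.1717)²/4 = 0.02315 m²; mean velocity V = ṁ/(ρA) = 268/(1197 · 0.02315) = 9.67 m/s.
Reynolds number Re = ρVD/μ = 1197 · 9.67 · 0.1717 / 0.00119 = 1.67e+06.
Re > 4000 → turbulent. Relative roughness ε/D = 1.6e-06/0.1717 = 9.32e-06. Swamee-Jain: f = 0.25/(log₁₀[9.32e-06/3.7 + 5.74/1.67e+06^0.9])² = 0.25/(log₁₀[2.52e-06 + 1.44e-05])² = 0.25/(-4.772)² = 0.01098.
Total minor-loss coefficient ΣK = 2·6.5 + 3·0.32 = 14.
ΔP = [f·L/D + ΣK]·(ρV²/2) = [0.01098·192/0.1717 + 14]·(1197·9.67²/2) = [12.28 + 14]·5.596e+04 = 1.468e+06 Pa.
ΔP = 1.468e+06 Pa = 1468 kPa.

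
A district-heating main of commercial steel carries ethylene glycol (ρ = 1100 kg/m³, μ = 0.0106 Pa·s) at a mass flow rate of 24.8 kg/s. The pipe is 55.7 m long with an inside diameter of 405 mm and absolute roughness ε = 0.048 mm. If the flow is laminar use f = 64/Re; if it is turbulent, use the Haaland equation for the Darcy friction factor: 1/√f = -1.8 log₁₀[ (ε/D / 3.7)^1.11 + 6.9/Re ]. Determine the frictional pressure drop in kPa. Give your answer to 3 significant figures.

A = πD²/4 = π(0.405)²/4 = 0.1288 m²; mean velocity V = ṁ/(ρA) = 24.8/(1100 · 0.1288) = 0.175 m/s.
Reynolds number Re = ρVD/μ = 1100 · 0.175 · 0.405 / 0.0106 = 7355.
Re > 4000 → turbulent. Relative roughness ε/D = 4.8e-05/0.405 = 0.000119. Haaland: 1/√f = -1.8 log₁₀[(0.000119/3.7)^1.11 + 6.9/7355] = -1.8 log₁₀[1.03e-05 + 0.000938] = 5.441, so f = 0.03377.
Darcy-Weisbach: ΔP = f(L/D)(ρV²/2) = 0.03377·(55.7/0.405)·(1100·0.175²/2) = 0.03377·137.5·16.85 = 78.24 Pa.
ΔP = 78.24 Pa = 0.0782 kPa.

ΔP ≈ 0.0782 kPa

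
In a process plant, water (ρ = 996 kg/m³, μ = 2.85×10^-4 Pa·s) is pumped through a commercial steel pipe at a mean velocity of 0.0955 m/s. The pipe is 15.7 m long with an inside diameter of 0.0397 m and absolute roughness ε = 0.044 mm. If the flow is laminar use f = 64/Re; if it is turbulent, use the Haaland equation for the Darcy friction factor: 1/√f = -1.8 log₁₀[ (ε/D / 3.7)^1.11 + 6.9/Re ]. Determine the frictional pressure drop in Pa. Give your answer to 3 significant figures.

Reynolds number Re = ρVD/μ = 996 · 0.0955 · 0.0397 / 0.000285 = 1.325e+04.
Re > 4000 → turbulent. Relative roughness ε/D = 4.4e-05/0.0397 = 0.00111. Haaland: 1/√f = -1.8 log₁₀[(0.00111/3.7)^1.11 + 6.9/1.325e+04] = -1.8 log₁₀[0.000123 + 0.000521] = 5.745, so f = 0.0303.
Darcy-Weisbach: ΔP = f(L/D)(ρV²/2) = 0.0303·(15.7/0.0397)·(996·0.0955²/2) = 0.0303·395.5·4.542 = 54.43 Pa.

ΔP ≈ 54.4 Pa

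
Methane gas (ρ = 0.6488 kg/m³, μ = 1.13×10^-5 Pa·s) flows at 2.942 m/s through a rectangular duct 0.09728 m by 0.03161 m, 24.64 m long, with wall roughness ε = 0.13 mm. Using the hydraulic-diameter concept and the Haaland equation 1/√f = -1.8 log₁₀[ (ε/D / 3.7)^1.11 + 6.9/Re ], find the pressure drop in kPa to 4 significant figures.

Hydraulic diameter D_h = 4A/P = 4·(0.09728·0.03161)/(2·(0.09728+0.03161)) = 0.0123/0.2578 = 0.04772 m.
Re = ρVD_h/μ = 0.6488·2.942·0.04772/1.13e-05 = 8060.
ε/D_h = 0.00013/0.04772 = 0.00272; Haaland gives 1/√f = -1.8 log₁₀[0.000333+0.000856] = 5.265, so f = 0.03608.
ΔP = f(L/D_h)(ρV²/2) = 0.03608·24.64/0.04772·2.808 = 52.31 Pa.
ΔP = 0.05231 kPa.

ΔP ≈ 0.05231 kPa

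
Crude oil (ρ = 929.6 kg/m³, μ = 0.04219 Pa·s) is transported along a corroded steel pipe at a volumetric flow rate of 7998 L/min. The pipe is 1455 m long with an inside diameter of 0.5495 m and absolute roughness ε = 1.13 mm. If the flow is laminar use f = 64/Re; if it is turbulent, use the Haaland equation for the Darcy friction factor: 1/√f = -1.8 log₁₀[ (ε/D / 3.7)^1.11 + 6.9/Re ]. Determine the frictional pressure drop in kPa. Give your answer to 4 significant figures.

Q = 7998 L/min = 7998/60000 = 0.1333 m³/s.
Cross-sectional area A = πD²/4 = π(0.5495)²/4 = 0.2372 m²; mean velocity V = Q/A = 0.1333/0.2372 = 0.5621 m/s.
Reynolds number Re = ρVD/μ = 929.6 · 0.5621 · 0.5495 / 0.0422 = 6805.
Re > 4000 → turbulent. Relative roughness ε/D = 0.00113/0.5495 = 0.00206. Haaland: 1/√f = -1.8 log₁₀[(0.00206/3.7)^1.11 + 6.9/6805] = -1.8 log₁₀[0.000244 + 0.00101] = 5.221, so f = 0.03669.
Darcy-Weisbach: ΔP = f(L/D)(ρV²/2) = 0.03669·(1455/0.5495)·(929.6·0.5621²/2) = 0.03669·2648·146.9 = 1.427e+04 Pa.
ΔP = 1.427e+04 Pa = 14.27 kPa.

ΔP ≈ 14.27 kPa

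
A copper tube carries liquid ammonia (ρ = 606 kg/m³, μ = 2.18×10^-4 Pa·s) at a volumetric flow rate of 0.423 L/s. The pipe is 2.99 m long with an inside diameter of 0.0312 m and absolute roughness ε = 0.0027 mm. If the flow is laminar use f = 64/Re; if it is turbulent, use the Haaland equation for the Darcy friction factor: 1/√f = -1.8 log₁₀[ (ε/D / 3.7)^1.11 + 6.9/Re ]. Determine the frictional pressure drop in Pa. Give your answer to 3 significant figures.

ΔP ≈ 188 Pa

Q = 0.423 L/s = 0.423/1000 = 0.000423 m³/s.
Cross-sectional area A = πD²/4 = π(0.0312)²/4 = 0.0007645 m²; mean velocity V = Q/A = 0.000423/0.0007645 = 0.5533 m/s.
Reynolds number Re = ρVD/μ = 606 · 0.5533 · 0.0312 / 0.000218 = 4.799e+04.
Re > 4000 → turbulent. Relative roughness ε/D = 2.7e-06/0.0312 = 8.65e-05. Haaland: 1/√f = -1.8 log₁₀[(8.65e-05/3.7)^1.11 + 6.9/4.799e+04] = -1.8 log₁₀[7.24e-06 + 0.000144] = 6.878, so f = 0.02114.
Darcy-Weisbach: ΔP = f(L/D)(ρV²/2) = 0.02114·(2.99/0.0312)·(606·0.5533²/2) = 0.02114·95.83·92.75 = 187.9 Pa.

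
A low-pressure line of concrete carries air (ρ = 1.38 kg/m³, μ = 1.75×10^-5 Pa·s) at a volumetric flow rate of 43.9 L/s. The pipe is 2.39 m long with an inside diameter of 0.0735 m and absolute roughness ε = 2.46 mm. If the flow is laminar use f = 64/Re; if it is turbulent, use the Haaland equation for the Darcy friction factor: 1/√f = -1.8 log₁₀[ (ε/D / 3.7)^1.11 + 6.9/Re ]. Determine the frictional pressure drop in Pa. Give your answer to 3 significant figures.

ΔP ≈ 145 Pa

Q = 43.9 L/s = 43.9/1000 = 0.0439 m³/s.
Cross-sectional area A = πD²/4 = π(0.0735)²/4 = 0.004243 m²; mean velocity V = Q/A = 0.0439/0.004243 = 10.35 m/s.
Reynolds number Re = ρVD/μ = 1.38 · 10.35 · 0.0735 / 1.75e-05 = 5.997e+04.
Re > 4000 → turbulent. Relative roughness ε/D = 0.00246/0.0735 = 0.0335. Haaland: 1/√f = -1.8 log₁₀[(0.0335/3.7)^1.11 + 6.9/5.997e+04] = -1.8 log₁₀[0.00539 + 0.000115] = 4.067, so f = 0.06047.
Darcy-Weisbach: ΔP = f(L/D)(ρV²/2) = 0.06047·(2.39/0.0735)·(1.38·10.35²/2) = 0.06047·32.52·73.87 = 145.2 Pa.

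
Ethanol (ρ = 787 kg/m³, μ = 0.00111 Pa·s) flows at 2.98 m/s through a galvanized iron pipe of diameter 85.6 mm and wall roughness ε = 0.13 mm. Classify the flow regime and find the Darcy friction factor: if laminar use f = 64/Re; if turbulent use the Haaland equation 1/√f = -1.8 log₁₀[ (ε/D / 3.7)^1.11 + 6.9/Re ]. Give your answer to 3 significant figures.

Re = ρVD/μ = 787·2.98·0.0856/0.00111 = 1.809e+05.
Re > 4000 → turbulent. ε/D = 0.00013/0.0856 = 0.00152; Haaland: 1/√f = -1.8 log₁₀[0.000174 + 3.82e-05] = 6.612, so f = 0.02288.

f ≈ 0.0229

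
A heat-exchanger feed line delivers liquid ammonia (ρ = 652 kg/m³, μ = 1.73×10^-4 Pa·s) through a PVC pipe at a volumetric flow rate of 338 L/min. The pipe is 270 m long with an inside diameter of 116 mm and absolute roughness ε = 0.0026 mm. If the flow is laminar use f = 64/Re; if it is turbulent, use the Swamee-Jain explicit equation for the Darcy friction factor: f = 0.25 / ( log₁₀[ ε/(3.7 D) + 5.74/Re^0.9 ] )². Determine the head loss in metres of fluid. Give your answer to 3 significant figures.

h_f ≈ 0.516 m

Q = 338 L/min = 338/60000 = 0.005633 m³/s.
Cross-sectional area A = πD²/4 = π(0.116)²/4 = 0.01057 m²; mean velocity V = Q/A = 0.005633/0.01057 = 0.533 m/s.
Reynolds number Re = ρVD/μ = 652 · 0.533 · 0.116 / 0.000173 = 2.33e+05.
Re > 4000 → turbulent. Relative roughness ε/D = 2.6e-06/0.116 = 2.24e-05. Swamee-Jain: f = 0.25/(log₁₀[2.24e-05/3.7 + 5.74/2.33e+05^0.9])² = 0.25/(log₁₀[6.06e-06 + 8.48e-05])² = 0.25/(-4.042)² = 0.0153.
Darcy-Weisbach: ΔP = f(L/D)(ρV²/2) = 0.0153·(270/0.116)·(652·0.533²/2) = 0.0153·2328·92.63 = 3299 Pa.
Head loss h_f = ΔP/(ρg) = 3299/(652·9.81) = 0.516 m.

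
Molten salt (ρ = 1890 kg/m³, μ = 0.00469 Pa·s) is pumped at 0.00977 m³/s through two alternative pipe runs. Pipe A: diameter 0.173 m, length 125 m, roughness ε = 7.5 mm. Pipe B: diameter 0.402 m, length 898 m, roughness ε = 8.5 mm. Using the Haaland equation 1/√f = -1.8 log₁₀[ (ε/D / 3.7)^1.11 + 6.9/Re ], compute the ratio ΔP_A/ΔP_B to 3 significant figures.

ΔP_A/ΔP_B ≈ 12.2

Pipe A: V = Q/A = 0.00977/0.02351 = 0.4156 m/s; Re = 2.898e+04; ε/D = 0.0434; Haaland → f = 0.06806; ΔP_A = f(L/D)(ρV²/2) = 8029 Pa.
Pipe B: V = Q/A = 0.00977/0.1269 = 0.07698 m/s; Re = 1.247e+04; ε/D = 0.0211; Haaland → f = 0.05265; ΔP_B = f(L/D)(ρV²/2) = 658.5 Pa.
ΔP_A/ΔP_B = 8029/658.5 = 12.2.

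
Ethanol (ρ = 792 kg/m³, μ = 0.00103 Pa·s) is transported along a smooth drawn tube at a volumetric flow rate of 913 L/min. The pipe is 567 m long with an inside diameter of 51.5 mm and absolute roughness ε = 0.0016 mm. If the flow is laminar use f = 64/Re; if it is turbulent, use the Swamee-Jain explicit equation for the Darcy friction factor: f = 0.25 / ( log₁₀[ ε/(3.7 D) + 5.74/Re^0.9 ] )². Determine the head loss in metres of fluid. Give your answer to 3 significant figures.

Q = 913 L/min = 913/60000 = 0.01522 m³/s.
Cross-sectional area A = πD²/4 = π(0.0515)²/4 = 0.002083 m²; mean velocity V = Q/A = 0.01522/0.002083 = 7.305 m/s.
Reynolds number Re = ρVD/μ = 792 · 7.305 · 0.0515 / 0.00103 = 2.893e+05.
Re > 4000 → turbulent. Relative roughness ε/D = 1.6e-06/0.0515 = 3.11e-05. Swamee-Jain: f = 0.25/(log₁₀[3.11e-05/3.7 + 5.74/2.893e+05^0.9])² = 0.25/(log₁₀[8.4e-06 + 6.98e-05])² = 0.25/(-4.107)² = 0.01482.
Darcy-Weisbach: ΔP = f(L/D)(ρV²/2) = 0.01482·(567/0.0515)·(792·7.305²/2) = 0.01482·1.101e+04·2.113e+04 = 3.448e+06 Pa.
Head loss h_f = ΔP/(ρg) = 3.448e+06/(792·9.81) = 444 m.

h_f ≈ 444 m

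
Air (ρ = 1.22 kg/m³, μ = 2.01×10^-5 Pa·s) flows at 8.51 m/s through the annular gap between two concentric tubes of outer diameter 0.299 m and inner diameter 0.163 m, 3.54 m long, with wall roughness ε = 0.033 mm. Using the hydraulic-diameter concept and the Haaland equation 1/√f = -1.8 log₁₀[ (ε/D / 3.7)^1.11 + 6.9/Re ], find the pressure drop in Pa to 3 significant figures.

ΔP ≈ 23.1 Pa

Hydraulic diameter D_h = 4A/P = D_o - D_i = 0.299 - 0.163 = 0.136 m.
Re = ρVD_h/μ = 1.22·8.51·0.136/2.01e-05 = 7.025e+04.
ε/D_h = 3.3e-05/0.136 = 0.000243; Haaland gives 1/√f = -1.8 log₁₀[2.27e-05+9.82e-05] = 7.051, so f = 0.02011.
ΔP = f(L/D_h)(ρV²/2) = 0.02011·3.54/0.136·44.18 = 23.13 Pa.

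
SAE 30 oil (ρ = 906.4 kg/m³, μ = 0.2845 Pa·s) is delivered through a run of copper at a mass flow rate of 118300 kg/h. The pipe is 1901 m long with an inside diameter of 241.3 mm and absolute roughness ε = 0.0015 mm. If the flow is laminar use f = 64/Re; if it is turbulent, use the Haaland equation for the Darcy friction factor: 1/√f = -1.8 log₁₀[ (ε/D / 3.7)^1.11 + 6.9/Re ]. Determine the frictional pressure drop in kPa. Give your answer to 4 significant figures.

ΔP ≈ 235.6 kPa

ṁ = 118300 kg/h = 118300/3600 = 32.86 kg/s.
A = πD²/4 = π(0.2413)²/4 = 0.04573 m²; mean velocity V = ṁ/(ρA) = 32.86/(906.4 · 0.04573) = 0.7928 m/s.
Reynolds number Re = ρVD/μ = 906.4 · 0.7928 · 0.2413 / 0.284 = 609.5.
Re < 2300 → laminar flow, so f = 64/Re = 64/609.5 = 0.105 (the turbulent correlation is not needed).
Darcy-Weisbach: ΔP = f(L/D)(ρV²/2) = 0.105·(1901/0.2413)·(906.4·0.7928²/2) = 0.105·7878·284.8 = 2.356e+05 Pa.
ΔP = 2.356e+05 Pa = 235.6 kPa.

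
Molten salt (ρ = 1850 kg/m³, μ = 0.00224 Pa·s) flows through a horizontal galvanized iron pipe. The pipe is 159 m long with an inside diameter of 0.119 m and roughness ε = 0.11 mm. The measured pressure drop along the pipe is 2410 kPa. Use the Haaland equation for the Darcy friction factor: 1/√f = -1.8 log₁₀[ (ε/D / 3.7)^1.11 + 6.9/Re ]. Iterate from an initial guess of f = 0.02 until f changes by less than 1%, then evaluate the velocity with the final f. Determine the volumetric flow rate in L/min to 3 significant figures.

Rearranging Darcy-Weisbach: V = √(2·ΔP·D/(f·L·ρ)). With ε/D = 0.00011/0.119 = 0.000924, iterate starting from f = 0.02:
  f = 0.02 → V = √(2·2.41e+06·0.119/(0.02·159·1850)) = 9.874 m/s; Re = ρVD/μ = 9.704e+05; f → 0.01959
  f = 0.01959 → V = 9.976 m/s; Re = 9.804e+05; f → 0.01959
Converged (Δf/f < 1%). With the final f = 0.01959: V = √(2·2.41e+06·0.119/(0.01959·159·1850)) = 9.977 m/s.
Q = V·A = 9.977·(π/4·0.119²) = 0.111 m³/s = 6660 L/min.

Q ≈ 6660 L/min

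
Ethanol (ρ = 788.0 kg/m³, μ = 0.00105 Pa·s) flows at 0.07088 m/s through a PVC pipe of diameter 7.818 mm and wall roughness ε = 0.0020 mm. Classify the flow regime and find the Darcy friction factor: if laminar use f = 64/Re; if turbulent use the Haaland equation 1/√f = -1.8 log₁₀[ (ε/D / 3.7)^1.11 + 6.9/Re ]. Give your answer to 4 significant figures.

Re = ρVD/μ = 788·0.07088·0.007818/0.00105 = 415.9.
Re < 2300 → laminar, so f = 64/Re = 0.1539 (roughness is irrelevant in laminar flow).

f ≈ 0.1539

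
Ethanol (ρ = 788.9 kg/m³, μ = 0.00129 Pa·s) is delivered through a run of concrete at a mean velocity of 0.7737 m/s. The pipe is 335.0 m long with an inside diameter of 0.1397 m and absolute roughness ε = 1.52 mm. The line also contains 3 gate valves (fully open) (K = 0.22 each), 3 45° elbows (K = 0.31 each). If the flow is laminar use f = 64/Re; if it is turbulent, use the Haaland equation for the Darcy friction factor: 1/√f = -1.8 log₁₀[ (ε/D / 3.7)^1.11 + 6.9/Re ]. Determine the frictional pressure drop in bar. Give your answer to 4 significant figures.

ΔP ≈ 0.2296 bar

Reynolds number Re = ρVD/μ = 788.9 · 0.7737 · 0.1397 / 0.00129 = 6.61e+04.
Re > 4000 → turbulent. Relative roughness ε/D = 0.00152/0.1397 = 0.0109. Haaland: 1/√f = -1.8 log₁₀[(0.0109/3.7)^1.11 + 6.9/6.61e+04] = -1.8 log₁₀[0.00155 + 0.000104] = 5.007, so f = 0.03989.
Total minor-loss coefficient ΣK = 3·0.22 + 3·0.31 = 1.59.
ΔP = [f·L/D + ΣK]·(ρV²/2) = [0.03989·335/0.1397 + 1.59]·(788.9·0.7737²/2) = [95.65 + 1.59]·236.1 = 2.296e+04 Pa.
ΔP = 2.296e+04 Pa = 0.2296 bar.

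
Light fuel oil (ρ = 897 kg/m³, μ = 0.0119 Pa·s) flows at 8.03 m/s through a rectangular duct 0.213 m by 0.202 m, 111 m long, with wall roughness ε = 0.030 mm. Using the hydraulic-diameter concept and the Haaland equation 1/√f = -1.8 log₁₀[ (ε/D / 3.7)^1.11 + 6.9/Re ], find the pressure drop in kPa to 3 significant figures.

ΔP ≈ 275 kPa

Hydraulic diameter D_h = 4A/P = 4·(0.213·0.202)/(2·(0.213+0.202)) = 0.1721/0.83 = 0.2074 m.
Re = ρVD_h/μ = 897·8.03·0.2074/0.0119 = 1.255e+05.
ε/D_h = 3e-05/0.2074 = 0.000145; Haaland gives 1/√f = -1.8 log₁₀[1.28e-05+5.5e-05] = 7.504, so f = 0.01776.
ΔP = f(L/D_h)(ρV²/2) = 0.01776·111/0.2074·2.892e+04 = 2.749e+05 Pa.
ΔP = 275 kPa.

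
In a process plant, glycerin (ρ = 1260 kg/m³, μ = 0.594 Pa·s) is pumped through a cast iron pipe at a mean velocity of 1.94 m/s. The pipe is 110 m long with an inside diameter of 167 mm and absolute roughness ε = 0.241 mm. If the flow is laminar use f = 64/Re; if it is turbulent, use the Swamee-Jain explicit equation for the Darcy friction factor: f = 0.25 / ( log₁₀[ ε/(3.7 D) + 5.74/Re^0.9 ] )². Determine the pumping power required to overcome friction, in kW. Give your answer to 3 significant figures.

Reynolds number Re = ρVD/μ = 1260 · 1.94 · 0.167 / 0.594 = 687.2.
Re < 2300 → laminar flow, so f = 64/Re = 64/687.2 = 0.09313 (the turbulent correlation is not needed).
Darcy-Weisbach: ΔP = f(L/D)(ρV²/2) = 0.09313·(110/0.167)·(1260·1.94²/2) = 0.09313·658.7·2371 = 1.454e+05 Pa.
Q = V·A = 1.94·0.0219 = 0.04249 m³/s.
Pumping power P = QΔP = 0.04249·1.454e+05 = 6180 W = 6.18 kW.

P ≈ 6.18 kW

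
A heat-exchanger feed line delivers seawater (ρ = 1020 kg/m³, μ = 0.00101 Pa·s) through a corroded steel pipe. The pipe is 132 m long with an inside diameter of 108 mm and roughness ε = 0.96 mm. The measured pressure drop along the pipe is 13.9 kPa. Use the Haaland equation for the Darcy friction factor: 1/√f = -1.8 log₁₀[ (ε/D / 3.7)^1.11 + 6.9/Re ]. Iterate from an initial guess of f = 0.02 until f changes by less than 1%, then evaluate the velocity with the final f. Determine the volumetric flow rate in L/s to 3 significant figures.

Q ≈ 7.09 L/s

Rearranging Darcy-Weisbach: V = √(2·ΔP·D/(f·L·ρ)). With ε/D = 0.00096/0.108 = 0.00889, iterate starting from f = 0.02:
  f = 0.02 → V = √(2·1.39e+04·0.108/(0.02·132·1020)) = 1.056 m/s; Re = ρVD/μ = 1.152e+05; f → 0.03703
  f = 0.03703 → V = 0.776 m/s; Re = 8.464e+04; f → 0.03722
Converged (Δf/f < 1%). With the final f = 0.03722: V = √(2·1.39e+04·0.108/(0.03722·132·1020)) = 0.7741 m/s.
Q = V·A = 0.7741·(π/4·0.108²) = 0.007091 m³/s = 7.09 L/s.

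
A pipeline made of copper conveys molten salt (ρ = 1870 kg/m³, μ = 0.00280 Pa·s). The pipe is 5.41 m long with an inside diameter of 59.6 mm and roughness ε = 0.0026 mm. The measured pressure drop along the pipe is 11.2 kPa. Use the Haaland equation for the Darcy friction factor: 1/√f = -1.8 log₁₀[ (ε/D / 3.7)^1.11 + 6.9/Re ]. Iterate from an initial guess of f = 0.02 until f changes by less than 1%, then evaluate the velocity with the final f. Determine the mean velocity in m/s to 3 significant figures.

V ≈ 2.73 m/s

Rearranging Darcy-Weisbach: V = √(2·ΔP·D/(f·L·ρ)). With ε/D = 2.6e-06/0.0596 = 4.36e-05, iterate starting from f = 0.02:
  f = 0.02 → V = √(2·1.12e+04·0.0596/(0.02·5.41·1870)) = 2.569 m/s; Re = ρVD/μ = 1.022e+05; f → 0.01792
  f = 0.01792 → V = 2.713 m/s; Re = 1.08e+05; f → 0.01773
  f = 0.01773 → V = 2.728 m/s; Re = 1.086e+05; f → 0.01771
Converged (Δf/f < 1%). With the final f = 0.01771: V = √(2·1.12e+04·0.0596/(0.01771·5.41·1870)) = 2.73 m/s.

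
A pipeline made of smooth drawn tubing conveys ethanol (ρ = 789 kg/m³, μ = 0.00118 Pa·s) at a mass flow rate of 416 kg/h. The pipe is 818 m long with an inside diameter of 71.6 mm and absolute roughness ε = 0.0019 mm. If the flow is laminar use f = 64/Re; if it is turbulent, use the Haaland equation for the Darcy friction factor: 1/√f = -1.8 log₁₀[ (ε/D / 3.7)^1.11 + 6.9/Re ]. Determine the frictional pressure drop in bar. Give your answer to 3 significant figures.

ΔP ≈ 0.00219 bar

ṁ = 416 kg/h = 416/3600 = 0.1156 kg/s.
A = πD²/4 = π(0.0716)²/4 = 0.004026 m²; mean velocity V = ṁ/(ρA) = 0.1156/(789 · 0.004026) = 0.03637 m/s.
Reynolds number Re = ρVD/μ = 789 · 0.03637 · 0.0716 / 0.00118 = 1741.
Re < 2300 → laminar flow, so f = 64/Re = 64/1741 = 0.03675 (the turbulent correlation is not needed).
Darcy-Weisbach: ΔP = f(L/D)(ρV²/2) = 0.03675·(818/0.0716)·(789·0.03637²/2) = 0.03675·1.142e+04·0.522 = 219.2 Pa.
ΔP = 219.2 Pa = 0.00219 bar.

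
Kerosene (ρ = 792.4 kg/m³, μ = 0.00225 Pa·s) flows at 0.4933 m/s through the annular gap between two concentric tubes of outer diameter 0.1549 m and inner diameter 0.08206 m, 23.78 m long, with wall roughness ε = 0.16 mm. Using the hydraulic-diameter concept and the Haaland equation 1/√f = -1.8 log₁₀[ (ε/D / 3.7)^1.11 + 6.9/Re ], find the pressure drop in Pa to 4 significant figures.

ΔP ≈ 1016 Pa

Hydraulic diameter D_h = 4A/P = D_o - D_i = 0.1549 - 0.08206 = 0.07284 m.
Re = ρVD_h/μ = 792.4·0.4933·0.07284/0.00225 = 1.265e+04.
ε/D_h = 0.00016/0.07284 = 0.0022; Haaland gives 1/√f = -1.8 log₁₀[0.000262+0.000545] = 5.567, so f = 0.03226.
ΔP = f(L/D_h)(ρV²/2) = 0.03226·23.78/0.07284·96.41 = 1016 Pa.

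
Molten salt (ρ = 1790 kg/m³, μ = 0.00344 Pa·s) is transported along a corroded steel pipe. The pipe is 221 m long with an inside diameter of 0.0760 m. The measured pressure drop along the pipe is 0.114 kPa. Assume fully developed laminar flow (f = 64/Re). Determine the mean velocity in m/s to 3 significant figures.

For laminar flow, f = 64/Re with Re = ρVD/μ, so Darcy-Weisbach reduces to ΔP = 32μLV/D². Solving for V: V = ΔP·D²/(32μL) = 114·(0.076)²/(32·0.00344·221) = 0.02707 m/s.
Check: Re = ρVD/μ = 1790·0.02707·0.076/0.00344 = 1070 < 2300, so the laminar assumption holds.

V ≈ 0.0271 m/s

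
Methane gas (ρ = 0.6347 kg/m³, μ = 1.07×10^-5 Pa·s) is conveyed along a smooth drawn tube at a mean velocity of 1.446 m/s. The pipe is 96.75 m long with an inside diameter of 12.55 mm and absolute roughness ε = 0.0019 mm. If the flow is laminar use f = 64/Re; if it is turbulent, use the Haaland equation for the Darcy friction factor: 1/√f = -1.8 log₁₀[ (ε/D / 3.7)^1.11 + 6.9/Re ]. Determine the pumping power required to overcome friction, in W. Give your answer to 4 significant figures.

Reynolds number Re = ρVD/μ = 0.6347 · 1.446 · 0.01255 / 1.07e-05 = 1076.
Re < 2300 → laminar flow, so f = 64/Re = 64/1076 = 0.05945 (the turbulent correlation is not needed).
Darcy-Weisbach: ΔP = f(L/D)(ρV²/2) = 0.05945·(96.75/0.01255)·(0.6347·1.446²/2) = 0.05945·7709·0.6636 = 304.1 Pa.
Q = V·A = 1.446·0.0001237 = 0.0001789 m³/s.
Pumping power P = QΔP = 0.0001789·304.1 = 0.054402 W = 0.05440 W.

P ≈ 0.05440 W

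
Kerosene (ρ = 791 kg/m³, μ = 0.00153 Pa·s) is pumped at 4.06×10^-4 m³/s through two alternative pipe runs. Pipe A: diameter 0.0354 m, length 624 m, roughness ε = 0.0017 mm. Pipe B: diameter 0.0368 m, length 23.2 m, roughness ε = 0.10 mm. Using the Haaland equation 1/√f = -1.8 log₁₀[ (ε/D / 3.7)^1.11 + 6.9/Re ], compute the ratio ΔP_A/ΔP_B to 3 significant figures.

Pipe A: V = Q/A = 0.000406/0.0009842 = 0.4125 m/s; Re = 7549; ε/D = 4.8e-05; Haaland → f = 0.03346; ΔP_A = f(L/D)(ρV²/2) = 3.969e+04 Pa.
Pipe B: V = Q/A = 0.000406/0.001064 = 0.3817 m/s; Re = 7262; ε/D = 0.00272; Haaland → f = 0.0369; ΔP_B = f(L/D)(ρV²/2) = 1341 Pa.
ΔP_A/ΔP_B = 3.969e+04/1341 = 29.6.

ΔP_A/ΔP_B ≈ 29.6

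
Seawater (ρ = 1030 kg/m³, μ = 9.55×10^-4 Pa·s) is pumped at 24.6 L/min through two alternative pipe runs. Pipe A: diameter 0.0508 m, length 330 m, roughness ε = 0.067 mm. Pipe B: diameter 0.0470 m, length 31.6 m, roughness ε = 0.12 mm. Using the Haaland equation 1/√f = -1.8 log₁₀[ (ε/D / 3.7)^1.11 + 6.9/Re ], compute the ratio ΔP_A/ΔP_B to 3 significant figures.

Pipe A: V = Q/A = 0.00041/0.002027 = 0.2023 m/s; Re = 1.108e+04; ε/D = 0.00132; Haaland → f = 0.03185; ΔP_A = f(L/D)(ρV²/2) = 4361 Pa.
Pipe B: V = Q/A = 0.00041/0.001735 = 0.2363 m/s; Re = 1.198e+04; ε/D = 0.00255; Haaland → f = 0.03312; ΔP_B = f(L/D)(ρV²/2) = 640.5 Pa.
ΔP_A/ΔP_B = 4361/640.5 = 6.81.

ΔP_A/ΔP_B ≈ 6.81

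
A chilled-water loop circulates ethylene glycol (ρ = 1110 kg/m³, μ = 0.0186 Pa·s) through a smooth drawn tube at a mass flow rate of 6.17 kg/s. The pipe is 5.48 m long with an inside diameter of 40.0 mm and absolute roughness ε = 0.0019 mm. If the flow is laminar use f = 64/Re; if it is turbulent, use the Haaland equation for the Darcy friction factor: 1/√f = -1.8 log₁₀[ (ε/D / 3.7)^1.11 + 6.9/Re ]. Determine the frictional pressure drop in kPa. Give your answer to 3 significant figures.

A = πD²/4 = π(0.04)²/4 = 0.001257 m²; mean velocity V = ṁ/(ρA) = 6.17/(1110 · 0.001257) = 4.423 m/s.
Reynolds number Re = ρVD/μ = 1110 · 4.423 · 0.04 / 0.0186 = 1.056e+04.
Re > 4000 → turbulent. Relative roughness ε/D = 1.9e-06/0.04 = 4.75e-05. Haaland: 1/√f = -1.8 log₁₀[(4.75e-05/3.7)^1.11 + 6.9/1.056e+04] = -1.8 log₁₀[3.72e-06 + 0.000653] = 5.728, so f = 0.03048.
Darcy-Weisbach: ΔP = f(L/D)(ρV²/2) = 0.03048·(5.48/0.04)·(1110·4.423²/2) = 0.03048·137·1.086e+04 = 4.534e+04 Pa.
ΔP = 4.534e+04 Pa = 45.3 kPa.

ΔP ≈ 45.3 kPa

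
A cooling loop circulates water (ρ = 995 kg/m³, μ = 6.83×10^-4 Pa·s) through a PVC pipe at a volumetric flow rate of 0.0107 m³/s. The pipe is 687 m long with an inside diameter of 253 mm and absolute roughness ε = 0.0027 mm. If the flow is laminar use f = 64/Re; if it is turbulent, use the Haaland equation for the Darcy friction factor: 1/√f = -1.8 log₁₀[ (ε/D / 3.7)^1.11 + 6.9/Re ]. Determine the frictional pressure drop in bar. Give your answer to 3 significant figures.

Cross-sectional area A = πD²/4 = π(0.253)²/4 = 0.05027 m²; mean velocity V = Q/A = 0.0107/0.05027 = 0.2128 m/s.
Reynolds number Re = ρVD/μ = 995 · 0.2128 · 0.253 / 0.000683 = 7.845e+04.
Re > 4000 → turbulent. Relative roughness ε/D = 2.7e-06/0.253 = 1.07e-05. Haaland: 1/√f = -1.8 log₁₀[(1.07e-05/3.7)^1.11 + 6.9/7.845e+04] = -1.8 log₁₀[7.09e-07 + 8.8e-05] = 7.294, so f = 0.0188.
Darcy-Weisbach: ΔP = f(L/D)(ρV²/2) = 0.0188·(687/0.253)·(995·0.2128²/2) = 0.0188·2715·22.54 = 1150 Pa.
ΔP = 1150 Pa = 0.0115 bar.

ΔP ≈ 0.0115 bar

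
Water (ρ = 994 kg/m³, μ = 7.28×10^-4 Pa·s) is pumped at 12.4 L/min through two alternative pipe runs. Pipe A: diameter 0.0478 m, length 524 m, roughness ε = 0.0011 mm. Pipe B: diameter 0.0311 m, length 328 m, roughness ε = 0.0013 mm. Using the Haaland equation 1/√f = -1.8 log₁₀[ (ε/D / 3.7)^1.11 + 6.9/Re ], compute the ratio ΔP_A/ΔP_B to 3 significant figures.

Pipe A: V = Q/A = 0.0002067/0.001795 = 0.1152 m/s; Re = 7516; ε/D = 2.3e-05; Haaland → f = 0.03348; ΔP_A = f(L/D)(ρV²/2) = 2419 Pa.
Pipe B: V = Q/A = 0.0002067/0.0007596 = 0.2721 m/s; Re = 1.155e+04; ε/D = 4.18e-05; Haaland → f = 0.02974; ΔP_B = f(L/D)(ρV²/2) = 1.154e+04 Pa.
ΔP_A/ΔP_B = 2419/1.154e+04 = 0.210.

ΔP_A/ΔP_B ≈ 0.210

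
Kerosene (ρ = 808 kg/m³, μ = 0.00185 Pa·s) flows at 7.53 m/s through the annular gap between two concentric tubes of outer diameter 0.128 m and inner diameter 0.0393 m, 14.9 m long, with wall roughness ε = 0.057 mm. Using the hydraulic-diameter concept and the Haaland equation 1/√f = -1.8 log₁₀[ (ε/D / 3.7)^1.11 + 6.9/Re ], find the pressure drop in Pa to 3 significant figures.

ΔP ≈ 72700 Pa

Hydraulic diameter D_h = 4A/P = D_o - D_i = 0.128 - 0.0393 = 0.0887 m.
Re = ρVD_h/μ = 808·7.53·0.0887/0.00185 = 2.917e+05.
ε/D_h = 5.7e-05/0.0887 = 0.000643; Haaland gives 1/√f = -1.8 log₁₀[6.7e-05+2.37e-05] = 7.277, so f = 0.01889.
ΔP = f(L/D_h)(ρV²/2) = 0.01889·14.9/0.0887·2.291e+04 = 7.267e+04 Pa.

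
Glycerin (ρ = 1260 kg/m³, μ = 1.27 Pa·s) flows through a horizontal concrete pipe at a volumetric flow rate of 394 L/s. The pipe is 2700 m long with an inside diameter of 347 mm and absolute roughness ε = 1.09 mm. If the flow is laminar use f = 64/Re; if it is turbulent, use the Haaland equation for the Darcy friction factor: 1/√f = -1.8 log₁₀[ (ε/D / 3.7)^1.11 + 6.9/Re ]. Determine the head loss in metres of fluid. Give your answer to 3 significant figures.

h_f ≈ 307 m

Q = 394 L/s = 394/1000 = 0.394 m³/s.
Cross-sectional area A = πD²/4 = π(0.347)²/4 = 0.09457 m²; mean velocity V = Q/A = 0.394/0.09457 = 4.166 m/s.
Reynolds number Re = ρVD/μ = 1260 · 4.166 · 0.347 / 1.27 = 1434.
Re < 2300 → laminar flow, so f = 64/Re = 64/1434 = 0.04462 (the turbulent correlation is not needed).
Darcy-Weisbach: ΔP = f(L/D)(ρV²/2) = 0.04462·(2700/0.347)·(1260·4.166²/2) = 0.04462·7781·1.094e+04 = 3.797e+06 Pa.
Head loss h_f = ΔP/(ρg) = 3.797e+06/(1260·9.81) = 307 m.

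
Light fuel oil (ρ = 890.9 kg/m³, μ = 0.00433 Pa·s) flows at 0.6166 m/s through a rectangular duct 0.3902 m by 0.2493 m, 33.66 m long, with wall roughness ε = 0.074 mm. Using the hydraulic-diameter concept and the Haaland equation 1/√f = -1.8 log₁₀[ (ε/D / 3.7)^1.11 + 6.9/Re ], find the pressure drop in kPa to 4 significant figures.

Hydraulic diameter D_h = 4A/P = 4·(0.3902·0.2493)/(2·(0.3902+0.2493)) = 0.3891/1.279 = 0.3042 m.
Re = ρVD_h/μ = 890.9·0.6166·0.3042/0.00433 = 3.86e+04.
ε/D_h = 7.4e-05/0.3042 = 0.000243; Haaland gives 1/√f = -1.8 log₁₀[2.28e-05+0.000179] = 6.652, so f = 0.0226.
ΔP = f(L/D_h)(ρV²/2) = 0.0226·33.66/0.3042·169.4 = 423.5 Pa.
ΔP = 0.4235 kPa.

ΔP ≈ 0.4235 kPa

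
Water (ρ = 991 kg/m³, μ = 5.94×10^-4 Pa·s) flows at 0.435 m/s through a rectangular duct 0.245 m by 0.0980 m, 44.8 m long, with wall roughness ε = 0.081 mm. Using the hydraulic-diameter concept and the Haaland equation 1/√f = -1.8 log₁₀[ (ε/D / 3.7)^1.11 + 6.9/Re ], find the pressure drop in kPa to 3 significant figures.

Hydraulic diameter D_h = 4A/P = 4·(0.245·0.098)/(2·(0.245+0.098)) = 0.09604/0.686 = 0.14 m.
Re = ρVD_h/μ = 991·0.435·0.14/0.000594 = 1.016e+05.
ε/D_h = 8.1e-05/0.14 = 0.000579; Haaland gives 1/√f = -1.8 log₁₀[5.96e-05+6.79e-05] = 7.01, so f = 0.02035.
ΔP = f(L/D_h)(ρV²/2) = 0.02035·44.8/0.14·93.76 = 610.6 Pa.
ΔP = 0.611 kPa.

ΔP ≈ 0.611 kPa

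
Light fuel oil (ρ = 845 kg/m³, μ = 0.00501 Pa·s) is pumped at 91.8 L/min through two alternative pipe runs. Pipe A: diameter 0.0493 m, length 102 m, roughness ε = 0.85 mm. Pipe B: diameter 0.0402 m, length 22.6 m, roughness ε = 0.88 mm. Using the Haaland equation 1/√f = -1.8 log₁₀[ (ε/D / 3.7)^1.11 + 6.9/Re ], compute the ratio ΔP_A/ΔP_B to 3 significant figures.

Pipe A: V = Q/A = 0.00153/0.001909 = 0.8015 m/s; Re = 6665; ε/D = 0.0172; Haaland → f = 0.05177; ΔP_A = f(L/D)(ρV²/2) = 2.907e+04 Pa.
Pipe B: V = Q/A = 0.00153/0.001269 = 1.205 m/s; Re = 8173; ε/D = 0.0219; Haaland → f = 0.05468; ΔP_B = f(L/D)(ρV²/2) = 1.887e+04 Pa.
ΔP_A/ΔP_B = 2.907e+04/1.887e+04 = 1.54.

ΔP_A/ΔP_B ≈ 1.54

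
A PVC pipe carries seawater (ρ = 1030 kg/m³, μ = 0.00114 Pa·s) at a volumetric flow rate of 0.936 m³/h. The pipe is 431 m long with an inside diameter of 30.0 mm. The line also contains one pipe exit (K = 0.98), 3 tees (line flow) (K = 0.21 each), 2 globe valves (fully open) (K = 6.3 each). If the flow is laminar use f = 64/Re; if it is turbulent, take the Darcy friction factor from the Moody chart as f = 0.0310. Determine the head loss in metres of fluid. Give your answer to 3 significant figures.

h_f ≈ 3.17 m

Q = 0.936 m³/h = 0.936/3600 = 0.00026 m³/s.
Cross-sectional area A = πD²/4 = π(0.03)²/4 = 0.0007069 m²; mean velocity V = Q/A = 0.00026/0.0007069 = 0.3678 m/s.
Reynolds number Re = ρVD/μ = 1030 · 0.3678 · 0.03 / 0.00114 = 9970.
Re > 4000 → turbulent; use the Moody-chart value f = 0.0310.
Total minor-loss coefficient ΣK = 1·0.98 + 3·0.21 + 2·6.3 = 14.2.
ΔP = [f·L/D + ΣK]·(ρV²/2) = [0.031·431/0.03 + 14.2]·(1030·0.3678²/2) = [445.4 + 14.2]·69.68 = 3.202e+04 Pa.
Head loss h_f = ΔP/(ρg) = 3.202e+04/(1030·9.81) = 3.17 m.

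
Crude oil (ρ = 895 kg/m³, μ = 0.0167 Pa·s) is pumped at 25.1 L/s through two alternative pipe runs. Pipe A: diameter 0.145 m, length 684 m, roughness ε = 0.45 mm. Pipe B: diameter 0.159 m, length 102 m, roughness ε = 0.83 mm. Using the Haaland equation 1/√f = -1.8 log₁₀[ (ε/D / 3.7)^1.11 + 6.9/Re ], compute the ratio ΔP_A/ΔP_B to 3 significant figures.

Pipe A: V = Q/A = 0.0251/0.01651 = 1.52 m/s; Re = 1.181e+04; ε/D = 0.0031; Haaland → f = 0.03398; ΔP_A = f(L/D)(ρV²/2) = 1.657e+05 Pa.
Pipe B: V = Q/A = 0.0251/0.01986 = 1.264 m/s; Re = 1.077e+04; ε/D = 0.00522; Haaland → f = 0.03728; ΔP_B = f(L/D)(ρV²/2) = 1.71e+04 Pa.
ΔP_A/ΔP_B = 1.657e+05/1.71e+04 = 9.69.

ΔP_A/ΔP_B ≈ 9.69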